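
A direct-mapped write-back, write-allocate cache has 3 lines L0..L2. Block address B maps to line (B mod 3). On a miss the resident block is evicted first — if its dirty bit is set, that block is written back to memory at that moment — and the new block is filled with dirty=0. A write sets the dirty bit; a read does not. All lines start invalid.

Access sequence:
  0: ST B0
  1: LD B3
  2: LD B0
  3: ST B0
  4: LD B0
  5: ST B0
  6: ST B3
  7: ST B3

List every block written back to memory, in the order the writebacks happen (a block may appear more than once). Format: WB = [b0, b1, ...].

WB = [0, 0]

  0 | W B0 → L0 miss [D]
  1 | R B3 → L0 miss wb→B0 [-]
  2 | R B0 → L0 miss [-]
  3 | W B0 → L0 hit [D]
  4 | R B0 → L0 hit [D]
  5 | W B0 → L0 hit [D]
  6 | W B3 → L0 miss wb→B0 [D]
  7 | W B3 → L0 hit [D]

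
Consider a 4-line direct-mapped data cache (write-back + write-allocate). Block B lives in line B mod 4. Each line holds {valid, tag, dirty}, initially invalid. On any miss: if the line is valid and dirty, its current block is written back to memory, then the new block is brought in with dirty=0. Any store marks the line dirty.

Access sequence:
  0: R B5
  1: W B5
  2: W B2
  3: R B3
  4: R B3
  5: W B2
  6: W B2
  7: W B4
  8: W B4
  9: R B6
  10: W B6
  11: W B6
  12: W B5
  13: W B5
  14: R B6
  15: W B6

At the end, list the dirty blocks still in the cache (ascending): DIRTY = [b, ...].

DIRTY = [4, 5, 6]

0: R B5 -> L1 miss  d=-]
1: W B5 -> L1 hit  d=D]
2: W B2 -> L2 miss  d=D]
3: R B3 -> L3 miss  d=-]
4: R B3 -> L3 hit  d=-]
5: W B2 -> L2 hit  d=D]
6: W B2 -> L2 hit  d=D]
7: W B4 -> L0 miss  d=D]
8: W B4 -> L0 hit  d=D]
9: R B6 -> L2 miss wb->B2  d=-]
10: W B6 -> L2 hit  d=D]
11: W B6 -> L2 hit  d=D]
12: W B5 -> L1 hit  d=D]
13: W B5 -> L1 hit  d=D]
14: R B6 -> L2 hit  d=D]
15: W B6 -> L2 hit  d=D]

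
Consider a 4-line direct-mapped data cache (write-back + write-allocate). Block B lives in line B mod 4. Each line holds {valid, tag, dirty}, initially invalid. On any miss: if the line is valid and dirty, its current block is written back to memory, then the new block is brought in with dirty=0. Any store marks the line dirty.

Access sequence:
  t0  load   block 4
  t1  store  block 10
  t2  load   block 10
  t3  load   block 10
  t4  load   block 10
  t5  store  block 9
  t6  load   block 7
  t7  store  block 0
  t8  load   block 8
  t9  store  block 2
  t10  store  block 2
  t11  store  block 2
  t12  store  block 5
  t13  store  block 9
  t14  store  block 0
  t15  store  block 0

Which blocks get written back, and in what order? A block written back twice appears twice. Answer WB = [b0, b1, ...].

0: R B4 -> L0 miss  d=-]
1: W B10 -> L2 miss  d=D]
2: R B10 -> L2 hit  d=D]
3: R B10 -> L2 hit  d=D]
4: R B10 -> L2 hit  d=D]
5: W B9 -> L1 miss  d=D]
6: R B7 -> L3 miss  d=-]
7: W B0 -> L0 miss  d=D]
8: R B8 -> L0 miss wb->B0  d=-]
9: W B2 -> L2 miss wb->B10  d=D]
10: W B2 -> L2 hit  d=D]
11: W B2 -> L2 hit  d=D]
12: W B5 -> L1 miss wb->B9  d=D]
13: W B9 -> L1 miss wb->B5  d=D]
14: W B0 -> L0 miss  d=D]
15: W B0 -> L0 hit  d=D]

WB = [0, 10, 9, 5]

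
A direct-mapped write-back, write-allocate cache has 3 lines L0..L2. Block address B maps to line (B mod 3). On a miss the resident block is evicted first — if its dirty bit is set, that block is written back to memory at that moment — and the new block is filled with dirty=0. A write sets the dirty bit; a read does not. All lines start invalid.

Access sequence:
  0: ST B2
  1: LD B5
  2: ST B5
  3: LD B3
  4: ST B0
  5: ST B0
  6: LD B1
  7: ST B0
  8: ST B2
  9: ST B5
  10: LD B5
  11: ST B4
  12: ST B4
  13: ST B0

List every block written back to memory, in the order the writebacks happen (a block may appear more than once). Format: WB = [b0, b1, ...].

WB = [2, 5, 2]

0: W B2 -> L2 miss  d=D]
1: R B5 -> L2 miss wb->B2  d=-]
2: W B5 -> L2 hit  d=D]
3: R B3 -> L0 miss  d=-]
4: W B0 -> L0 miss  d=D]
5: W B0 -> L0 hit  d=D]
6: R B1 -> L1 miss  d=-]
7: W B0 -> L0 hit  d=D]
8: W B2 -> L2 miss wb->B5  d=D]
9: W B5 -> L2 miss wb->B2  d=D]
10: R B5 -> L2 hit  d=D]
11: W B4 -> L1 miss  d=D]
12: W B4 -> L1 hit  d=D]
13: W B0 -> L0 hit  d=D]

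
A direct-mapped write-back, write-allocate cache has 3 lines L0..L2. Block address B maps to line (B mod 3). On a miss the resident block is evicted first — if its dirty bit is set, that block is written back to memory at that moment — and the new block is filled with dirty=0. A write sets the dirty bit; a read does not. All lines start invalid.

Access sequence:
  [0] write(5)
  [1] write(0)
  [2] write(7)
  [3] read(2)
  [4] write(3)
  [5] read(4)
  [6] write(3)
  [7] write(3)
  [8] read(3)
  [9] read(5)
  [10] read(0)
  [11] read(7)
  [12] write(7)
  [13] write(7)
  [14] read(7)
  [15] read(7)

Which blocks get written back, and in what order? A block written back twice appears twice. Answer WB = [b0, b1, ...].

0: W B5 -> L2 miss  d=D]
1: W B0 -> L0 miss  d=D]
2: W B7 -> L1 miss  d=D]
3: R B2 -> L2 miss wb->B5  d=-]
4: W B3 -> L0 miss wb->B0  d=D]
5: R B4 -> L1 miss wb->B7  d=-]
6: W B3 -> L0 hit  d=D]
7: W B3 -> L0 hit  d=D]
8: R B3 -> L0 hit  d=D]
9: R B5 -> L2 miss  d=-]
10: R B0 -> L0 miss wb->B3  d=-]
11: R B7 -> L1 miss  d=-]
12: W B7 -> L1 hit  d=D]
13: W B7 -> L1 hit  d=D]
14: R B7 -> L1 hit  d=D]
15: R B7 -> L1 hit  d=D]

WB = [5, 0, 7, 3]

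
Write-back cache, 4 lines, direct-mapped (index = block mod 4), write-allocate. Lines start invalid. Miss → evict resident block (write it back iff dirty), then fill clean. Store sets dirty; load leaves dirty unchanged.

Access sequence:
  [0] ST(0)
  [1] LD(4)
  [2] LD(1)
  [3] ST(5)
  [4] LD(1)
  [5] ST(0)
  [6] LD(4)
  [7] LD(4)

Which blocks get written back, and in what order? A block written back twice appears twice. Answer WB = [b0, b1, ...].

WB = [0, 5, 0]

0: W B0 -> L0 miss  d=D]
1: R B4 -> L0 miss wb->B0  d=-]
2: R B1 -> L1 miss  d=-]
3: W B5 -> L1 miss  d=D]
4: R B1 -> L1 miss wb->B5  d=-]
5: W B0 -> L0 miss  d=D]
6: R B4 -> L0 miss wb->B0  d=-]
7: R B4 -> L0 hit  d=-]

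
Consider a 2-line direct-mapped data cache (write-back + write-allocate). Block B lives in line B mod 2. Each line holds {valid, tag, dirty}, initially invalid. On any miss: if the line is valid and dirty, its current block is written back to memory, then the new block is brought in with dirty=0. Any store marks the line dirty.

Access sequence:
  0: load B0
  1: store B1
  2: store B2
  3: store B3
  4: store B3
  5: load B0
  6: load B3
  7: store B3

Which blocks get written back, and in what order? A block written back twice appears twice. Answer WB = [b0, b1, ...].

WB = [1, 2]

0: R B0 → L0 miss [-]
1: W B1 → L1 miss [D]
2: W B2 → L0 miss [D]
3: W B3 → L1 miss wb→B1 [D]
4: W B3 → L1 hit [D]
5: R B0 → L0 miss wb→B2 [-]
6: R B3 → L1 hit [D]
7: W B3 → L1 hit [D]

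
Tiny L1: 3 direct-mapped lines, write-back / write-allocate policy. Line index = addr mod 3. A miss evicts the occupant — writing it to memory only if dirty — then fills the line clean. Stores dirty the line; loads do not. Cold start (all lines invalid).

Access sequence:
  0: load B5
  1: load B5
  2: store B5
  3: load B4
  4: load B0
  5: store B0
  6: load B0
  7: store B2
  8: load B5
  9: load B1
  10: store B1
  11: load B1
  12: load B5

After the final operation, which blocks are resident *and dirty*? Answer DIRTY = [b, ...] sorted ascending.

0: R B5 -> L2 miss  d=-]
1: R B5 -> L2 hit  d=-]
2: W B5 -> L2 hit  d=D]
3: R B4 -> L1 miss  d=-]
4: R B0 -> L0 miss  d=-]
5: W B0 -> L0 hit  d=D]
6: R B0 -> L0 hit  d=D]
7: W B2 -> L2 miss wb->B5  d=D]
8: R B5 -> L2 miss wb->B2  d=-]
9: R B1 -> L1 miss  d=-]
10: W B1 -> L1 hit  d=D]
11: R B1 -> L1 hit  d=D]
12: R B5 -> L2 hit  d=-]

DIRTY = [0, 1]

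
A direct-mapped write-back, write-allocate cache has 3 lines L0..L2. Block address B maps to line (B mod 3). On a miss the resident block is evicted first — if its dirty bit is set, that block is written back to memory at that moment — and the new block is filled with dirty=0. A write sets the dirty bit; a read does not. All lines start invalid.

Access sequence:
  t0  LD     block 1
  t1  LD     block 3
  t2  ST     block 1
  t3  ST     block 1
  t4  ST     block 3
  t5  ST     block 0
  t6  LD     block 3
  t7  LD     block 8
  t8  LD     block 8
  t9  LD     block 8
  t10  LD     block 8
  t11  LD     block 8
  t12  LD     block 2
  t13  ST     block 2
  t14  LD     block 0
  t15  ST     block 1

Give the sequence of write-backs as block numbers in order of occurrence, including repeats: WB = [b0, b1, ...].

WB = [3, 0]

  0 | R B1 → L1 miss [-]
  1 | R B3 → L0 miss [-]
  2 | W B1 → L1 hit [D]
  3 | W B1 → L1 hit [D]
  4 | W B3 → L0 hit [D]
  5 | W B0 → L0 miss wb→B3 [D]
  6 | R B3 → L0 miss wb→B0 [-]
  7 | R B8 → L2 miss [-]
  8 | R B8 → L2 hit [-]
  9 | R B8 → L2 hit [-]
  10 | R B8 → L2 hit [-]
  11 | R B8 → L2 hit [-]
  12 | R B2 → L2 miss [-]
  13 | W B2 → L2 hit [D]
  14 | R B0 → L0 miss [-]
  15 | W B1 → L1 hit [D]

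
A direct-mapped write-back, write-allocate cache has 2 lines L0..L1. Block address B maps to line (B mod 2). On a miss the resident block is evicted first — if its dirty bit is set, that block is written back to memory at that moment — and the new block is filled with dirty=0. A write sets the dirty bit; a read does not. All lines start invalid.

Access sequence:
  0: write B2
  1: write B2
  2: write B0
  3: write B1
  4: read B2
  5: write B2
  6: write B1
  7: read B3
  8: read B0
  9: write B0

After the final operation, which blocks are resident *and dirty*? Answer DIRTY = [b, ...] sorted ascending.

0: W B2 → L0 miss [D]
1: W B2 → L0 hit [D]
2: W B0 → L0 miss wb→B2 [D]
3: W B1 → L1 miss [D]
4: R B2 → L0 miss wb→B0 [-]
5: W B2 → L0 hit [D]
6: W B1 → L1 hit [D]
7: R B3 → L1 miss wb→B1 [-]
8: R B0 → L0 miss wb→B2 [-]
9: W B0 → L0 hit [D]

DIRTY = [0]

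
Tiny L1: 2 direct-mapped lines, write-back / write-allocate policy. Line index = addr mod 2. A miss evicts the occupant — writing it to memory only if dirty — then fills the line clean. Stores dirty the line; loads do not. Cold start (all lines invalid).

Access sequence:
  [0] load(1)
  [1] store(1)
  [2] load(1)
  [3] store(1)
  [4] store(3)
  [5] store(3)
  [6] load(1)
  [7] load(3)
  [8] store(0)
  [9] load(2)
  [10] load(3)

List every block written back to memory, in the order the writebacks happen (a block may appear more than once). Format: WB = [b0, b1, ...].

  0 | R B1 → L1 miss [-]
  1 | W B1 → L1 hit [D]
  2 | R B1 → L1 hit [D]
  3 | W B1 → L1 hit [D]
  4 | W B3 → L1 miss wb→B1 [D]
  5 | W B3 → L1 hit [D]
  6 | R B1 → L1 miss wb→B3 [-]
  7 | R B3 → L1 miss [-]
  8 | W B0 → L0 miss [D]
  9 | R B2 → L0 miss wb→B0 [-]
  10 | R B3 → L1 hit [-]

WB = [1, 3, 0]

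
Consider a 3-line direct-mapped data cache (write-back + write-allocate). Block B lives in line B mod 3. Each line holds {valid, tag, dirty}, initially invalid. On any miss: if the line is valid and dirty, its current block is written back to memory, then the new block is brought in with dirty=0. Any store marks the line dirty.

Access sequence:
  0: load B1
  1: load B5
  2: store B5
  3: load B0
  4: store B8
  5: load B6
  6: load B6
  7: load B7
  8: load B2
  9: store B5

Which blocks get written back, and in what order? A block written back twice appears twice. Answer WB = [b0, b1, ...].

WB = [5, 8]

  0 | R B1 → L1 miss [-]
  1 | R B5 → L2 miss [-]
  2 | W B5 → L2 hit [D]
  3 | R B0 → L0 miss [-]
  4 | W B8 → L2 miss wb→B5 [D]
  5 | R B6 → L0 miss [-]
  6 | R B6 → L0 hit [-]
  7 | R B7 → L1 miss [-]
  8 | R B2 → L2 miss wb→B8 [-]
  9 | W B5 → L2 miss [D]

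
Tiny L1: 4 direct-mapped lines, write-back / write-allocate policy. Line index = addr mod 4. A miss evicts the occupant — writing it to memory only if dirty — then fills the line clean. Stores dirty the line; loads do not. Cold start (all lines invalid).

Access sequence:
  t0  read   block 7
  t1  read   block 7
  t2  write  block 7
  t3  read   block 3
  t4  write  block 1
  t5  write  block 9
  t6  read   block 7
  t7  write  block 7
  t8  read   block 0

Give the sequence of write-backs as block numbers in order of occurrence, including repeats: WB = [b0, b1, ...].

  0 | R B7 → L3 miss [-]
  1 | R B7 → L3 hit [-]
  2 | W B7 → L3 hit [D]
  3 | R B3 → L3 miss wb→B7 [-]
  4 | W B1 → L1 miss [D]
  5 | W B9 → L1 miss wb→B1 [D]
  6 | R B7 → L3 miss [-]
  7 | W B7 → L3 hit [D]
  8 | R B0 → L0 miss [-]

WB = [7, 1]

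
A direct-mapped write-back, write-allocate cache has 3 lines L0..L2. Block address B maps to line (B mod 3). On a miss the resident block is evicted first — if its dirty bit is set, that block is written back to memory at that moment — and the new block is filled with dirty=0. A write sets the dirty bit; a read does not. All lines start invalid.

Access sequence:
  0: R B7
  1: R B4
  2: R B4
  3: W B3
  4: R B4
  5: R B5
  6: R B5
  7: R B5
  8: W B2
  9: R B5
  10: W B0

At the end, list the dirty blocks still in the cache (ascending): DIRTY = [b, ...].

  0 | R B7 → L1 miss [-]
  1 | R B4 → L1 miss [-]
  2 | R B4 → L1 hit [-]
  3 | W B3 → L0 miss [D]
  4 | R B4 → L1 hit [-]
  5 | R B5 → L2 miss [-]
  6 | R B5 → L2 hit [-]
  7 | R B5 → L2 hit [-]
  8 | W B2 → L2 miss [D]
  9 | R B5 → L2 miss wb→B2 [-]
  10 | W B0 → L0 miss wb→B3 [D]

DIRTY = [0]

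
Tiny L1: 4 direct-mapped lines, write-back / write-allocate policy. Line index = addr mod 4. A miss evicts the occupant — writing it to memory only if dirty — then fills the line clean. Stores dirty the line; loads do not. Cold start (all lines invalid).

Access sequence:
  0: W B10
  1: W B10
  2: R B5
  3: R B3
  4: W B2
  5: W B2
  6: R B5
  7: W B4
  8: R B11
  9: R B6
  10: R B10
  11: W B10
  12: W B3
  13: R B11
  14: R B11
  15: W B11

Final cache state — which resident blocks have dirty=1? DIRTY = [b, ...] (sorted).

0: W B10 -> L2 miss  d=D]
1: W B10 -> L2 hit  d=D]
2: R B5 -> L1 miss  d=-]
3: R B3 -> L3 miss  d=-]
4: W B2 -> L2 miss wb->B10  d=D]
5: W B2 -> L2 hit  d=D]
6: R B5 -> L1 hit  d=-]
7: W B4 -> L0 miss  d=D]
8: R B11 -> L3 miss  d=-]
9: R B6 -> L2 miss wb->B2  d=-]
10: R B10 -> L2 miss  d=-]
11: W B10 -> L2 hit  d=D]
12: W B3 -> L3 miss  d=D]
13: R B11 -> L3 miss wb->B3  d=-]
14: R B11 -> L3 hit  d=-]
15: W B11 -> L3 hit  d=D]

DIRTY = [4, 10, 11]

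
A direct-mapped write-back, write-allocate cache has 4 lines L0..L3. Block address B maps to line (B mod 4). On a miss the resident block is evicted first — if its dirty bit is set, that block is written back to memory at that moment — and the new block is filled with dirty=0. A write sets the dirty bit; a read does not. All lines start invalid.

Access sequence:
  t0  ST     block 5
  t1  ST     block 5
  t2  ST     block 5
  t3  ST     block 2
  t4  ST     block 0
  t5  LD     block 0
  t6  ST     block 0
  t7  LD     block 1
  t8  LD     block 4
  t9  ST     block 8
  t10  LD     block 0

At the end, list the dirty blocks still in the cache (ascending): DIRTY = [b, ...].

  0 | W B5 → L1 miss [D]
  1 | W B5 → L1 hit [D]
  2 | W B5 → L1 hit [D]
  3 | W B2 → L2 miss [D]
  4 | W B0 → L0 miss [D]
  5 | R B0 → L0 hit [D]
  6 | W B0 → L0 hit [D]
  7 | R B1 → L1 miss wb→B5 [-]
  8 | R B4 → L0 miss wb→B0 [-]
  9 | W B8 → L0 miss [D]
  10 | R B0 → L0 miss wb→B8 [-]

DIRTY = [2]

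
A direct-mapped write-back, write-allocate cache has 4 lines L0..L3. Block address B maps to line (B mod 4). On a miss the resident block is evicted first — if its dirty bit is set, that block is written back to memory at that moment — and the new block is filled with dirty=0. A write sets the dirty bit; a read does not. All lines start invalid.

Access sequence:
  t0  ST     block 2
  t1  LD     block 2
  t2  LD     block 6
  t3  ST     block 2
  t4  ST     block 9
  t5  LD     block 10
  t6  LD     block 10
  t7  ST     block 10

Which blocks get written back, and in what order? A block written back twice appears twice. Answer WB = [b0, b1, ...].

WB = [2, 2]

0: W B2 → L2 miss [D]
1: R B2 → L2 hit [D]
2: R B6 → L2 miss wb→B2 [-]
3: W B2 → L2 miss [D]
4: W B9 → L1 miss [D]
5: R B10 → L2 miss wb→B2 [-]
6: R B10 → L2 hit [-]
7: W B10 → L2 hit [D]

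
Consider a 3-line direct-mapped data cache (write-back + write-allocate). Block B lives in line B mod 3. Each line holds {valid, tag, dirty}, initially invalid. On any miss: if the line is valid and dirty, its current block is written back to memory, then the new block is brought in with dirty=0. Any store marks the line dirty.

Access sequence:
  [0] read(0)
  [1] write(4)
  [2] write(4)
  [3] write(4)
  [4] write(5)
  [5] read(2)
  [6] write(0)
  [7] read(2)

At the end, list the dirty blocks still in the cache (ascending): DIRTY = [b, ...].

0: R B0 → L0 miss [-]
1: W B4 → L1 miss [D]
2: W B4 → L1 hit [D]
3: W B4 → L1 hit [D]
4: W B5 → L2 miss [D]
5: R B2 → L2 miss wb→B5 [-]
6: W B0 → L0 hit [D]
7: R B2 → L2 hit [-]

DIRTY = [0, 4]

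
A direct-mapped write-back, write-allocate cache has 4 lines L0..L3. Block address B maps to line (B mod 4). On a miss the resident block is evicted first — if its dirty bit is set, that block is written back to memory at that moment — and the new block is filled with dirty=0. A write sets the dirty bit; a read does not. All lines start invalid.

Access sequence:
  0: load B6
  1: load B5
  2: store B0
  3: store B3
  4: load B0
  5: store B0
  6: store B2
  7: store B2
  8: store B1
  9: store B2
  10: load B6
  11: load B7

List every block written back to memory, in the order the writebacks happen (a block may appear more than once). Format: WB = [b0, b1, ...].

0: R B6 → L2 miss [-]
1: R B5 → L1 miss [-]
2: W B0 → L0 miss [D]
3: W B3 → L3 miss [D]
4: R B0 → L0 hit [D]
5: W B0 → L0 hit [D]
6: W B2 → L2 miss [D]
7: W B2 → L2 hit [D]
8: W B1 → L1 miss [D]
9: W B2 → L2 hit [D]
10: R B6 → L2 miss wb→B2 [-]
11: R B7 → L3 miss wb→B3 [-]

WB = [2, 3]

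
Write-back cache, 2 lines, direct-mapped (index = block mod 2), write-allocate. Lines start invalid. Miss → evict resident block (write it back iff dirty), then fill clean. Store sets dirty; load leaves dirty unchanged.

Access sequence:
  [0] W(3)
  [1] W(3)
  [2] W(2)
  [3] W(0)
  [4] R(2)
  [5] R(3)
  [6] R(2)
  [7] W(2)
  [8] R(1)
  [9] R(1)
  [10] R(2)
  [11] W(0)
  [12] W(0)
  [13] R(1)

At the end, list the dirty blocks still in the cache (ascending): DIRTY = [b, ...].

0: W B3 -> L1 miss  d=D]
1: W B3 -> L1 hit  d=D]
2: W B2 -> L0 miss  d=D]
3: W B0 -> L0 miss wb->B2  d=D]
4: R B2 -> L0 miss wb->B0  d=-]
5: R B3 -> L1 hit  d=D]
6: R B2 -> L0 hit  d=-]
7: W B2 -> L0 hit  d=D]
8: R B1 -> L1 miss wb->B3  d=-]
9: R B1 -> L1 hit  d=-]
10: R B2 -> L0 hit  d=D]
11: W B0 -> L0 miss wb->B2  d=D]
12: W B0 -> L0 hit  d=D]
13: R B1 -> L1 hit  d=-]

DIRTY = [0]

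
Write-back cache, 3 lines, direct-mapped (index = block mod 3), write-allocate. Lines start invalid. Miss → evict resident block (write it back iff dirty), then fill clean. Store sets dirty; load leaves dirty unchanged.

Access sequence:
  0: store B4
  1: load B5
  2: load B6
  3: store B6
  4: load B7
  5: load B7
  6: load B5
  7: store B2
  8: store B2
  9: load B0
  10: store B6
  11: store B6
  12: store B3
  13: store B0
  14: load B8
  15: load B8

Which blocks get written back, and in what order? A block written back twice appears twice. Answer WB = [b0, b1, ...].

WB = [4, 6, 6, 3, 2]

  0 | W B4 → L1 miss [D]
  1 | R B5 → L2 miss [-]
  2 | R B6 → L0 miss [-]
  3 | W B6 → L0 hit [D]
  4 | R B7 → L1 miss wb→B4 [-]
  5 | R B7 → L1 hit [-]
  6 | R B5 → L2 hit [-]
  7 | W B2 → L2 miss [D]
  8 | W B2 → L2 hit [D]
  9 | R B0 → L0 miss wb→B6 [-]
  10 | W B6 → L0 miss [D]
  11 | W B6 → L0 hit [D]
  12 | W B3 → L0 miss wb→B6 [D]
  13 | W B0 → L0 miss wb→B3 [D]
  14 | R B8 → L2 miss wb→B2 [-]
  15 | R B8 → L2 hit [-]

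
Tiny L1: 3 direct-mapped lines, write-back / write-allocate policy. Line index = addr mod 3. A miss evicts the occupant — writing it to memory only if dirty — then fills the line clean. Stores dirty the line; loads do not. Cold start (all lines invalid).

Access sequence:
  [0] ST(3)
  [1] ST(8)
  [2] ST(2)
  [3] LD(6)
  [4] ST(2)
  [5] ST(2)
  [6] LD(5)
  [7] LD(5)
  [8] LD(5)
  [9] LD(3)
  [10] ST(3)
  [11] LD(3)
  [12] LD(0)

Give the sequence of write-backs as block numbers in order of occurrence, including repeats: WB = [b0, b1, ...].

  0 | W B3 → L0 miss [D]
  1 | W B8 → L2 miss [D]
  2 | W B2 → L2 miss wb→B8 [D]
  3 | R B6 → L0 miss wb→B3 [-]
  4 | W B2 → L2 hit [D]
  5 | W B2 → L2 hit [D]
  6 | R B5 → L2 miss wb→B2 [-]
  7 | R B5 → L2 hit [-]
  8 | R B5 → L2 hit [-]
  9 | R B3 → L0 miss [-]
  10 | W B3 → L0 hit [D]
  11 | R B3 → L0 hit [D]
  12 | R B0 → L0 miss wb→B3 [-]

WB = [8, 3, 2, 3]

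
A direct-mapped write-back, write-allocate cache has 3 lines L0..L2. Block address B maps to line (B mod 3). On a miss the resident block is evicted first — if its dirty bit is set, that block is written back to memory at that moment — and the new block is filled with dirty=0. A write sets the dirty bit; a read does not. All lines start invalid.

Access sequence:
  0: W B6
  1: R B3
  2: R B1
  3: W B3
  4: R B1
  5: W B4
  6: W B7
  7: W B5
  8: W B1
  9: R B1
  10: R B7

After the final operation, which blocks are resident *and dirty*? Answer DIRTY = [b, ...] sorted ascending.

  0 | W B6 → L0 miss [D]
  1 | R B3 → L0 miss wb→B6 [-]
  2 | R B1 → L1 miss [-]
  3 | W B3 → L0 hit [D]
  4 | R B1 → L1 hit [-]
  5 | W B4 → L1 miss [D]
  6 | W B7 → L1 miss wb→B4 [D]
  7 | W B5 → L2 miss [D]
  8 | W B1 → L1 miss wb→B7 [D]
  9 | R B1 → L1 hit [D]
  10 | R B7 → L1 miss wb→B1 [-]

DIRTY = [3, 5]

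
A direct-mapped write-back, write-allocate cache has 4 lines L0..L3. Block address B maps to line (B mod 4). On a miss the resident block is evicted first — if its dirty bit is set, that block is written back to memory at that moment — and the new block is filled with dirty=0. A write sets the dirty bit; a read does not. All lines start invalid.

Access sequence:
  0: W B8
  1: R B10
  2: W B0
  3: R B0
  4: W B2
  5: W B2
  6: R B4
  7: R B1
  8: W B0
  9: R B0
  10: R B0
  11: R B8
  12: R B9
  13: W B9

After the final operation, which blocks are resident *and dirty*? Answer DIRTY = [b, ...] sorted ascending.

0: W B8 -> L0 miss  d=D]
1: R B10 -> L2 miss  d=-]
2: W B0 -> L0 miss wb->B8  d=D]
3: R B0 -> L0 hit  d=D]
4: W B2 -> L2 miss  d=D]
5: W B2 -> L2 hit  d=D]
6: R B4 -> L0 miss wb->B0  d=-]
7: R B1 -> L1 miss  d=-]
8: W B0 -> L0 miss  d=D]
9: R B0 -> L0 hit  d=D]
10: R B0 -> L0 hit  d=D]
11: R B8 -> L0 miss wb->B0  d=-]
12: R B9 -> L1 miss  d=-]
13: W B9 -> L1 hit  d=D]

DIRTY = [2, 9]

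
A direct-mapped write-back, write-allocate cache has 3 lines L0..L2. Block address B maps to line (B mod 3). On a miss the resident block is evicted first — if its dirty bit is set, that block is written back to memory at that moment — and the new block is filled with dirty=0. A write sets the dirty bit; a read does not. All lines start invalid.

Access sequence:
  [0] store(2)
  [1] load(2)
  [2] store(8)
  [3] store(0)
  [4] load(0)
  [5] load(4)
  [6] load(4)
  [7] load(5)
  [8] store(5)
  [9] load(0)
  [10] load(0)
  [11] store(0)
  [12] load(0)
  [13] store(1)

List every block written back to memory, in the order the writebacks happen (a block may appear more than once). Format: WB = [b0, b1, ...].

WB = [2, 8]

0: W B2 -> L2 miss  d=D]
1: R B2 -> L2 hit  d=D]
2: W B8 -> L2 miss wb->B2  d=D]
3: W B0 -> L0 miss  d=D]
4: R B0 -> L0 hit  d=D]
5: R B4 -> L1 miss  d=-]
6: R B4 -> L1 hit  d=-]
7: R B5 -> L2 miss wb->B8  d=-]
8: W B5 -> L2 hit  d=D]
9: R B0 -> L0 hit  d=D]
10: R B0 -> L0 hit  d=D]
11: W B0 -> L0 hit  d=D]
12: R B0 -> L0 hit  d=D]
13: W B1 -> L1 miss  d=D]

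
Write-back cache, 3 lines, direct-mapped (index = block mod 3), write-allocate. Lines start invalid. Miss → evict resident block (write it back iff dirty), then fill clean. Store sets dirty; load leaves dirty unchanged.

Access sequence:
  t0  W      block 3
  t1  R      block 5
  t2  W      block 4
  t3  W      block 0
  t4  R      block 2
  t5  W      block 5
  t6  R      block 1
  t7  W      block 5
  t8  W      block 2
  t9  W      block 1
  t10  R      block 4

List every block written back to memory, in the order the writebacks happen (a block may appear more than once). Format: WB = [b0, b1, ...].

0: W B3 -> L0 miss  d=D]
1: R B5 -> L2 miss  d=-]
2: W B4 -> L1 miss  d=D]
3: W B0 -> L0 miss wb->B3  d=D]
4: R B2 -> L2 miss  d=-]
5: W B5 -> L2 miss  d=D]
6: R B1 -> L1 miss wb->B4  d=-]
7: W B5 -> L2 hit  d=D]
8: W B2 -> L2 miss wb->B5  d=D]
9: W B1 -> L1 hit  d=D]
10: R B4 -> L1 miss wb->B1  d=-]

WB = [3, 4, 5, 1]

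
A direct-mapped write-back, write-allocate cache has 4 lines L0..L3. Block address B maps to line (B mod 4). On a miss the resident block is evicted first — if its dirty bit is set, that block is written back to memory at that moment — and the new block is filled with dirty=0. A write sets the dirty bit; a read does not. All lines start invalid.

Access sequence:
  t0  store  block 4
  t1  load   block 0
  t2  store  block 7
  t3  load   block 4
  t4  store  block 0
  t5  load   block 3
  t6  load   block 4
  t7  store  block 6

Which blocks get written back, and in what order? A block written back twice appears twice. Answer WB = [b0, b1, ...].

WB = [4, 7, 0]

0: W B4 -> L0 miss  d=D]
1: R B0 -> L0 miss wb->B4  d=-]
2: W B7 -> L3 miss  d=D]
3: R B4 -> L0 miss  d=-]
4: W B0 -> L0 miss  d=D]
5: R B3 -> L3 miss wb->B7  d=-]
6: R B4 -> L0 miss wb->B0  d=-]
7: W B6 -> L2 miss  d=D]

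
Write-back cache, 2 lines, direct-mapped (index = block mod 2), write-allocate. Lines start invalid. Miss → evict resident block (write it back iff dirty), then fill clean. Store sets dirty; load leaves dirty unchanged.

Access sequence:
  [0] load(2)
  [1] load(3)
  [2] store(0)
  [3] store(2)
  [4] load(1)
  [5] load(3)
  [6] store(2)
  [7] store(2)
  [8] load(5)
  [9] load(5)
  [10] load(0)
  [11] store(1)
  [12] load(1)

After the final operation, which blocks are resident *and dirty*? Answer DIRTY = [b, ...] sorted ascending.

DIRTY = [1]

  0 | R B2 → L0 miss [-]
  1 | R B3 → L1 miss [-]
  2 | W B0 → L0 miss [D]
  3 | W B2 → L0 miss wb→B0 [D]
  4 | R B1 → L1 miss [-]
  5 | R B3 → L1 miss [-]
  6 | W B2 → L0 hit [D]
  7 | W B2 → L0 hit [D]
  8 | R B5 → L1 miss [-]
  9 | R B5 → L1 hit [-]
  10 | R B0 → L0 miss wb→B2 [-]
  11 | W B1 → L1 miss [D]
  12 | R B1 → L1 hit [D]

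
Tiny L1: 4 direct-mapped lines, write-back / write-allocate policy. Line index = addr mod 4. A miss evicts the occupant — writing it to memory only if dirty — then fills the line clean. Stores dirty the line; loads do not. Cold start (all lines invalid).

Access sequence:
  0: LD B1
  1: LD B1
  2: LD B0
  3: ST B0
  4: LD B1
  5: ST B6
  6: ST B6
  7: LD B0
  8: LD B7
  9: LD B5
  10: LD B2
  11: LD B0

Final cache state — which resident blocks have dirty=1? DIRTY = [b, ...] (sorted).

0: R B1 -> L1 miss  d=-]
1: R B1 -> L1 hit  d=-]
2: R B0 -> L0 miss  d=-]
3: W B0 -> L0 hit  d=D]
4: R B1 -> L1 hit  d=-]
5: W B6 -> L2 miss  d=D]
6: W B6 -> L2 hit  d=D]
7: R B0 -> L0 hit  d=D]
8: R B7 -> L3 miss  d=-]
9: R B5 -> L1 miss  d=-]
10: R B2 -> L2 miss wb->B6  d=-]
11: R B0 -> L0 hit  d=D]

DIRTY = [0]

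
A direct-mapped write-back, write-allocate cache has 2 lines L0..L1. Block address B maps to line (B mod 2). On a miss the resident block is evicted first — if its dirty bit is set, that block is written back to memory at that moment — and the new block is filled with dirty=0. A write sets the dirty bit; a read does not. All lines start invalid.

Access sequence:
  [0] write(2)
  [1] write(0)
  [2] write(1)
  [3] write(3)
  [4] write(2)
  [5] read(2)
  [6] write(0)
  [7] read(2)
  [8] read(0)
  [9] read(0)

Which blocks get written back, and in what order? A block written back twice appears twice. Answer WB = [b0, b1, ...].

WB = [2, 1, 0, 2, 0]

0: W B2 -> L0 miss  d=D]
1: W B0 -> L0 miss wb->B2  d=D]
2: W B1 -> L1 miss  d=D]
3: W B3 -> L1 miss wb->B1  d=D]
4: W B2 -> L0 miss wb->B0  d=D]
5: R B2 -> L0 hit  d=D]
6: W B0 -> L0 miss wb->B2  d=D]
7: R B2 -> L0 miss wb->B0  d=-]
8: R B0 -> L0 miss  d=-]
9: R B0 -> L0 hit  d=-]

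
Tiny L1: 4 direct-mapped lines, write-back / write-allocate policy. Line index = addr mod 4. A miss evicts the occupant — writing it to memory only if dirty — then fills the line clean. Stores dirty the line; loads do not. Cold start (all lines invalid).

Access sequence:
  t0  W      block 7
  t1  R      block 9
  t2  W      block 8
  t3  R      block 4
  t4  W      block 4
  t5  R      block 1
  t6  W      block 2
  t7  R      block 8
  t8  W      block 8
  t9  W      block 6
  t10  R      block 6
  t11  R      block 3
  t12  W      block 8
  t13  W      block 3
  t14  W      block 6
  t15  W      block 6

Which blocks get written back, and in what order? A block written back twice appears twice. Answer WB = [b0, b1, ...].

WB = [8, 4, 2, 7]

0: W B7 -> L3 miss  d=D]
1: R B9 -> L1 miss  d=-]
2: W B8 -> L0 miss  d=D]
3: R B4 -> L0 miss wb->B8  d=-]
4: W B4 -> L0 hit  d=D]
5: R B1 -> L1 miss  d=-]
6: W B2 -> L2 miss  d=D]
7: R B8 -> L0 miss wb->B4  d=-]
8: W B8 -> L0 hit  d=D]
9: W B6 -> L2 miss wb->B2  d=D]
10: R B6 -> L2 hit  d=D]
11: R B3 -> L3 miss wb->B7  d=-]
12: W B8 -> L0 hit  d=D]
13: W B3 -> L3 hit  d=D]
14: W B6 -> L2 hit  d=D]
15: W B6 -> L2 hit  d=D]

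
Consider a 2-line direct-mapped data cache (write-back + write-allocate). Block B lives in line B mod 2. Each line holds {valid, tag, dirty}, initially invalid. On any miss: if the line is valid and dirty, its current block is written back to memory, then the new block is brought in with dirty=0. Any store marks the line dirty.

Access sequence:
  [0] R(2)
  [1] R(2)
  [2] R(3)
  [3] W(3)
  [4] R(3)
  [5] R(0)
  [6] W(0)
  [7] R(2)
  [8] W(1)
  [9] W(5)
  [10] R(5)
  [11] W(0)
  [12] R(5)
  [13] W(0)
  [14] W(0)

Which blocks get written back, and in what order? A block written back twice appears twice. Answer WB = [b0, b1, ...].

WB = [0, 3, 1]

0: R B2 → L0 miss [-]
1: R B2 → L0 hit [-]
2: R B3 → L1 miss [-]
3: W B3 → L1 hit [D]
4: R B3 → L1 hit [D]
5: R B0 → L0 miss [-]
6: W B0 → L0 hit [D]
7: R B2 → L0 miss wb→B0 [-]
8: W B1 → L1 miss wb→B3 [D]
9: W B5 → L1 miss wb→B1 [D]
10: R B5 → L1 hit [D]
11: W B0 → L0 miss [D]
12: R B5 → L1 hit [D]
13: W B0 → L0 hit [D]
14: W B0 → L0 hit [D]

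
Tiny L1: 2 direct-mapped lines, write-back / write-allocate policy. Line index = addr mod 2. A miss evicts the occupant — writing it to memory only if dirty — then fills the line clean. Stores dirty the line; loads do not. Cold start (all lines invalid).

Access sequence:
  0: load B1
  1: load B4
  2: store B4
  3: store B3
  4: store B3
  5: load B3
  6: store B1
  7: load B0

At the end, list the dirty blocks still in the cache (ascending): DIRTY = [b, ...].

0: R B1 -> L1 miss  d=-]
1: R B4 -> L0 miss  d=-]
2: W B4 -> L0 hit  d=D]
3: W B3 -> L1 miss  d=D]
4: W B3 -> L1 hit  d=D]
5: R B3 -> L1 hit  d=D]
6: W B1 -> L1 miss wb->B3  d=D]
7: R B0 -> L0 miss wb->B4  d=-]

DIRTY = [1]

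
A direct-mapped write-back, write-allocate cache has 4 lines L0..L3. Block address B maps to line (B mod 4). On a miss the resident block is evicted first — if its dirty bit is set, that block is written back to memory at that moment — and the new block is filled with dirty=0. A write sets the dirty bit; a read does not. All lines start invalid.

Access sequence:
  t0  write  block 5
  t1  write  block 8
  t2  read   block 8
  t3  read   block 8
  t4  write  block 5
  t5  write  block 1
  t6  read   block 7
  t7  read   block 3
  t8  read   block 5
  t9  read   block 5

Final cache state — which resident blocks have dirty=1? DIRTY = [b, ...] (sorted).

  0 | W B5 → L1 miss [D]
  1 | W B8 → L0 miss [D]
  2 | R B8 → L0 hit [D]
  3 | R B8 → L0 hit [D]
  4 | W B5 → L1 hit [D]
  5 | W B1 → L1 miss wb→B5 [D]
  6 | R B7 → L3 miss [-]
  7 | R B3 → L3 miss [-]
  8 | R B5 → L1 miss wb→B1 [-]
  9 | R B5 → L1 hit [-]

DIRTY = [8]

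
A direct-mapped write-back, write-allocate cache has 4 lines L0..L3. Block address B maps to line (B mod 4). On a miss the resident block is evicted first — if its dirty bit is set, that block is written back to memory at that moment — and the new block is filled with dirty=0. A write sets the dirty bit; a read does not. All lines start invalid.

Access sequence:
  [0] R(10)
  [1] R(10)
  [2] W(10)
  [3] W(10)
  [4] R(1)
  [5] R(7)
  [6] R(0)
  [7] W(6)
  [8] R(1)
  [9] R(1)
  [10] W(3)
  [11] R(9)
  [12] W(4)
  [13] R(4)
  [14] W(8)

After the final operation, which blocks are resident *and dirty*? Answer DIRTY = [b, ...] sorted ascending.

DIRTY = [3, 6, 8]

  0 | R B10 → L2 miss [-]
  1 | R B10 → L2 hit [-]
  2 | W B10 → L2 hit [D]
  3 | W B10 → L2 hit [D]
  4 | R B1 → L1 miss [-]
  5 | R B7 → L3 miss [-]
  6 | R B0 → L0 miss [-]
  7 | W B6 → L2 miss wb→B10 [D]
  8 | R B1 → L1 hit [-]
  9 | R B1 → L1 hit [-]
  10 | W B3 → L3 miss [D]
  11 | R B9 → L1 miss [-]
  12 | W B4 → L0 miss [D]
  13 | R B4 → L0 hit [D]
  14 | W B8 → L0 miss wb→B4 [D]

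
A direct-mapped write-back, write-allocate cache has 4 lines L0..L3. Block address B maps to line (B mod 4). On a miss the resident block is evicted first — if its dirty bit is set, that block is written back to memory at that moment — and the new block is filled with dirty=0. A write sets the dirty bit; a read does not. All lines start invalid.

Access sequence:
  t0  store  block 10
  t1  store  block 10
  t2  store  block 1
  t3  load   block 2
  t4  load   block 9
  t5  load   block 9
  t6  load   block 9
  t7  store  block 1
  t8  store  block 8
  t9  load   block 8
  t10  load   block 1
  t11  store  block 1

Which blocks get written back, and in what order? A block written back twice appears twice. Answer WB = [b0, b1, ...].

  0 | W B10 → L2 miss [D]
  1 | W B10 → L2 hit [D]
  2 | W B1 → L1 miss [D]
  3 | R B2 → L2 miss wb→B10 [-]
  4 | R B9 → L1 miss wb→B1 [-]
  5 | R B9 → L1 hit [-]
  6 | R B9 → L1 hit [-]
  7 | W B1 → L1 miss [D]
  8 | W B8 → L0 miss [D]
  9 | R B8 → L0 hit [D]
  10 | R B1 → L1 hit [D]
  11 | W B1 → L1 hit [D]

WB = [10, 1]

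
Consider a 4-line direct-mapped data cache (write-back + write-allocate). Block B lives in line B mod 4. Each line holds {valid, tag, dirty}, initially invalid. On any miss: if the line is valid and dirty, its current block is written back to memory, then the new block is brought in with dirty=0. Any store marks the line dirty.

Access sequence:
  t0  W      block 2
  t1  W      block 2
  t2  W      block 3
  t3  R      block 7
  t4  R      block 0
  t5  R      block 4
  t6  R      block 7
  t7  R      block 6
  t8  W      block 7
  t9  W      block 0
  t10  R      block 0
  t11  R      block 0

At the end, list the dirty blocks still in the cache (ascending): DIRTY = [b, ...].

DIRTY = [0, 7]

0: W B2 -> L2 miss  d=D]
1: W B2 -> L2 hit  d=D]
2: W B3 -> L3 miss  d=D]
3: R B7 -> L3 miss wb->B3  d=-]
4: R B0 -> L0 miss  d=-]
5: R B4 -> L0 miss  d=-]
6: R B7 -> L3 hit  d=-]
7: R B6 -> L2 miss wb->B2  d=-]
8: W B7 -> L3 hit  d=D]
9: W B0 -> L0 miss  d=D]
10: R B0 -> L0 hit  d=D]
11: R B0 -> L0 hit  d=D]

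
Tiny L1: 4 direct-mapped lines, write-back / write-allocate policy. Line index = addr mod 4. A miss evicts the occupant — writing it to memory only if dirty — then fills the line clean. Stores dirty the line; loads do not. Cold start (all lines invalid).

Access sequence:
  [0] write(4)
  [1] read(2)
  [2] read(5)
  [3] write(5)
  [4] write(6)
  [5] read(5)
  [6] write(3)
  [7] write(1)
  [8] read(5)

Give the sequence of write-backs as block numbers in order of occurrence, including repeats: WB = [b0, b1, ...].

WB = [5, 1]

  0 | W B4 → L0 miss [D]
  1 | R B2 → L2 miss [-]
  2 | R B5 → L1 miss [-]
  3 | W B5 → L1 hit [D]
  4 | W B6 → L2 miss [D]
  5 | R B5 → L1 hit [D]
  6 | W B3 → L3 miss [D]
  7 | W B1 → L1 miss wb→B5 [D]
  8 | R B5 → L1 miss wb→B1 [-]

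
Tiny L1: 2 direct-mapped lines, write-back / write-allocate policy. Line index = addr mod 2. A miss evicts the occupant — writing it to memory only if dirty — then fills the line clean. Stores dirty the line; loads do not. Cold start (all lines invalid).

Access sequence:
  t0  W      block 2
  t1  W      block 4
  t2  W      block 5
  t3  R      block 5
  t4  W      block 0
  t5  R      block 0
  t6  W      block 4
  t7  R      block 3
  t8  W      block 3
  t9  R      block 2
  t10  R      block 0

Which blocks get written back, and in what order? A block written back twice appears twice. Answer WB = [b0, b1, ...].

0: W B2 -> L0 miss  d=D]
1: W B4 -> L0 miss wb->B2  d=D]
2: W B5 -> L1 miss  d=D]
3: R B5 -> L1 hit  d=D]
4: W B0 -> L0 miss wb->B4  d=D]
5: R B0 -> L0 hit  d=D]
6: W B4 -> L0 miss wb->B0  d=D]
7: R B3 -> L1 miss wb->B5  d=-]
8: W B3 -> L1 hit  d=D]
9: R B2 -> L0 miss wb->B4  d=-]
10: R B0 -> L0 miss  d=-]

WB = [2, 4, 0, 5, 4]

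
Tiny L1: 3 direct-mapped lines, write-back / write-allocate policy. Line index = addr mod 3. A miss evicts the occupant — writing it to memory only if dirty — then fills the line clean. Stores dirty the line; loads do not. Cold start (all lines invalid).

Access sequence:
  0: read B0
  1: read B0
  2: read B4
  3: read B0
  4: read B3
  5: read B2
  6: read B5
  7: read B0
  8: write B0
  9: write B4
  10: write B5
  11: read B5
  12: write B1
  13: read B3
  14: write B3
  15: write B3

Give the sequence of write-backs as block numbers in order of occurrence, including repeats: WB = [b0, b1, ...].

WB = [4, 0]

0: R B0 -> L0 miss  d=-]
1: R B0 -> L0 hit  d=-]
2: R B4 -> L1 miss  d=-]
3: R B0 -> L0 hit  d=-]
4: R B3 -> L0 miss  d=-]
5: R B2 -> L2 miss  d=-]
6: R B5 -> L2 miss  d=-]
7: R B0 -> L0 miss  d=-]
8: W B0 -> L0 hit  d=D]
9: W B4 -> L1 hit  d=D]
10: W B5 -> L2 hit  d=D]
11: R B5 -> L2 hit  d=D]
12: W B1 -> L1 miss wb->B4  d=D]
13: R B3 -> L0 miss wb->B0  d=-]
14: W B3 -> L0 hit  d=D]
15: W B3 -> L0 hit  d=D]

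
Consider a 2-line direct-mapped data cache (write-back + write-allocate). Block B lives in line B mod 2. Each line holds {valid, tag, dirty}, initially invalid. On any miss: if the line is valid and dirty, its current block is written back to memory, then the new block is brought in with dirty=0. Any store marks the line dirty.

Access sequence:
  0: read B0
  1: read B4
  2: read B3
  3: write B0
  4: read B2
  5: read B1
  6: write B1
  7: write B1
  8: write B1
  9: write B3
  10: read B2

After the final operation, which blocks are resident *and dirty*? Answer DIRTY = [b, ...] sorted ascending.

0: R B0 → L0 miss [-]
1: R B4 → L0 miss [-]
2: R B3 → L1 miss [-]
3: W B0 → L0 miss [D]
4: R B2 → L0 miss wb→B0 [-]
5: R B1 → L1 miss [-]
6: W B1 → L1 hit [D]
7: W B1 → L1 hit [D]
8: W B1 → L1 hit [D]
9: W B3 → L1 miss wb→B1 [D]
10: R B2 → L0 hit [-]

DIRTY = [3]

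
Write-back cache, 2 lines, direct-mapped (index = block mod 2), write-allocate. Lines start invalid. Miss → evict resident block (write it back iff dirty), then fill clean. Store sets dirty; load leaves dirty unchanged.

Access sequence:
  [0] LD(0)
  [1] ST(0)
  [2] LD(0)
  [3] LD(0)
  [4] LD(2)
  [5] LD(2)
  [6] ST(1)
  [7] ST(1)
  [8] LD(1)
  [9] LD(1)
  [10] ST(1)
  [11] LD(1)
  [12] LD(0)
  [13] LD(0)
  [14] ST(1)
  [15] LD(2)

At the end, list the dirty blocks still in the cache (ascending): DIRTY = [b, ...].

DIRTY = [1]

0: R B0 -> L0 miss  d=-]
1: W B0 -> L0 hit  d=D]
2: R B0 -> L0 hit  d=D]
3: R B0 -> L0 hit  d=D]
4: R B2 -> L0 miss wb->B0  d=-]
5: R B2 -> L0 hit  d=-]
6: W B1 -> L1 miss  d=D]
7: W B1 -> L1 hit  d=D]
8: R B1 -> L1 hit  d=D]
9: R B1 -> L1 hit  d=D]
10: W B1 -> L1 hit  d=D]
11: R B1 -> L1 hit  d=D]
12: R B0 -> L0 miss  d=-]
13: R B0 -> L0 hit  d=-]
14: W B1 -> L1 hit  d=D]
15: R B2 -> L0 miss  d=-]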